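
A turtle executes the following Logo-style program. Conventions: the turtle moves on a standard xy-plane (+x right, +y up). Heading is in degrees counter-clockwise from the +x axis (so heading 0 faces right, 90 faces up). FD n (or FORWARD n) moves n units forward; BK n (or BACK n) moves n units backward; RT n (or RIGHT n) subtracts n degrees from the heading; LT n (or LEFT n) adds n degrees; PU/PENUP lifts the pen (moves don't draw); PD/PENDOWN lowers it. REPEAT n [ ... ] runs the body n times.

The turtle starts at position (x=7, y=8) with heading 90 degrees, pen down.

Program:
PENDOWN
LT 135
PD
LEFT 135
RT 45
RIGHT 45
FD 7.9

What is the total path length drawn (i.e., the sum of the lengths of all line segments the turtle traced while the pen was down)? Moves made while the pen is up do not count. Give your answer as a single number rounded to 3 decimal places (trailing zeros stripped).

Answer: 7.9

Derivation:
Executing turtle program step by step:
Start: pos=(7,8), heading=90, pen down
PD: pen down
LT 135: heading 90 -> 225
PD: pen down
LT 135: heading 225 -> 0
RT 45: heading 0 -> 315
RT 45: heading 315 -> 270
FD 7.9: (7,8) -> (7,0.1) [heading=270, draw]
Final: pos=(7,0.1), heading=270, 1 segment(s) drawn

Segment lengths:
  seg 1: (7,8) -> (7,0.1), length = 7.9
Total = 7.9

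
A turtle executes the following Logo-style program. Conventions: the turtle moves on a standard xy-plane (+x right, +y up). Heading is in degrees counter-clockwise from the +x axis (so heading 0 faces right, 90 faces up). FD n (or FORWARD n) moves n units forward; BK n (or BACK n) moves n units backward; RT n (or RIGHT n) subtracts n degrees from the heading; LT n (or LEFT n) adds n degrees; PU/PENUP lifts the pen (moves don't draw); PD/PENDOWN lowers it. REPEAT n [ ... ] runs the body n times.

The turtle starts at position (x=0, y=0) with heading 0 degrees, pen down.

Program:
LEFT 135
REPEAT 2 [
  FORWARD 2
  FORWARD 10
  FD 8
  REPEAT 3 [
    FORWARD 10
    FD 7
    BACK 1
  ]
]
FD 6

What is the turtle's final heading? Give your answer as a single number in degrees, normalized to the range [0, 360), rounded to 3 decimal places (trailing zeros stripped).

Answer: 135

Derivation:
Executing turtle program step by step:
Start: pos=(0,0), heading=0, pen down
LT 135: heading 0 -> 135
REPEAT 2 [
  -- iteration 1/2 --
  FD 2: (0,0) -> (-1.414,1.414) [heading=135, draw]
  FD 10: (-1.414,1.414) -> (-8.485,8.485) [heading=135, draw]
  FD 8: (-8.485,8.485) -> (-14.142,14.142) [heading=135, draw]
  REPEAT 3 [
    -- iteration 1/3 --
    FD 10: (-14.142,14.142) -> (-21.213,21.213) [heading=135, draw]
    FD 7: (-21.213,21.213) -> (-26.163,26.163) [heading=135, draw]
    BK 1: (-26.163,26.163) -> (-25.456,25.456) [heading=135, draw]
    -- iteration 2/3 --
    FD 10: (-25.456,25.456) -> (-32.527,32.527) [heading=135, draw]
    FD 7: (-32.527,32.527) -> (-37.477,37.477) [heading=135, draw]
    BK 1: (-37.477,37.477) -> (-36.77,36.77) [heading=135, draw]
    -- iteration 3/3 --
    FD 10: (-36.77,36.77) -> (-43.841,43.841) [heading=135, draw]
    FD 7: (-43.841,43.841) -> (-48.79,48.79) [heading=135, draw]
    BK 1: (-48.79,48.79) -> (-48.083,48.083) [heading=135, draw]
  ]
  -- iteration 2/2 --
  FD 2: (-48.083,48.083) -> (-49.497,49.497) [heading=135, draw]
  FD 10: (-49.497,49.497) -> (-56.569,56.569) [heading=135, draw]
  FD 8: (-56.569,56.569) -> (-62.225,62.225) [heading=135, draw]
  REPEAT 3 [
    -- iteration 1/3 --
    FD 10: (-62.225,62.225) -> (-69.296,69.296) [heading=135, draw]
    FD 7: (-69.296,69.296) -> (-74.246,74.246) [heading=135, draw]
    BK 1: (-74.246,74.246) -> (-73.539,73.539) [heading=135, draw]
    -- iteration 2/3 --
    FD 10: (-73.539,73.539) -> (-80.61,80.61) [heading=135, draw]
    FD 7: (-80.61,80.61) -> (-85.56,85.56) [heading=135, draw]
    BK 1: (-85.56,85.56) -> (-84.853,84.853) [heading=135, draw]
    -- iteration 3/3 --
    FD 10: (-84.853,84.853) -> (-91.924,91.924) [heading=135, draw]
    FD 7: (-91.924,91.924) -> (-96.874,96.874) [heading=135, draw]
    BK 1: (-96.874,96.874) -> (-96.167,96.167) [heading=135, draw]
  ]
]
FD 6: (-96.167,96.167) -> (-100.409,100.409) [heading=135, draw]
Final: pos=(-100.409,100.409), heading=135, 25 segment(s) drawn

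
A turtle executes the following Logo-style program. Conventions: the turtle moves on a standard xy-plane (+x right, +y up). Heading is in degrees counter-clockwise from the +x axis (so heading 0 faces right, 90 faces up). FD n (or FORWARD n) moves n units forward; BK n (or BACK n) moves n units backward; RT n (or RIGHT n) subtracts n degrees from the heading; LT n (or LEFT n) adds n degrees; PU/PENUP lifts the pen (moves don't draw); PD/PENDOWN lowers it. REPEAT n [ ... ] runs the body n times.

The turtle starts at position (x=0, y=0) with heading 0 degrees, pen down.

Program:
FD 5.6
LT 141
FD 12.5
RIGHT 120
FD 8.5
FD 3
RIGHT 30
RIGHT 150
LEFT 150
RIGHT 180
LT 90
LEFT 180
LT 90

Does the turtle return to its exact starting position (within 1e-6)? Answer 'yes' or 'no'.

Answer: no

Derivation:
Executing turtle program step by step:
Start: pos=(0,0), heading=0, pen down
FD 5.6: (0,0) -> (5.6,0) [heading=0, draw]
LT 141: heading 0 -> 141
FD 12.5: (5.6,0) -> (-4.114,7.867) [heading=141, draw]
RT 120: heading 141 -> 21
FD 8.5: (-4.114,7.867) -> (3.821,10.913) [heading=21, draw]
FD 3: (3.821,10.913) -> (6.622,11.988) [heading=21, draw]
RT 30: heading 21 -> 351
RT 150: heading 351 -> 201
LT 150: heading 201 -> 351
RT 180: heading 351 -> 171
LT 90: heading 171 -> 261
LT 180: heading 261 -> 81
LT 90: heading 81 -> 171
Final: pos=(6.622,11.988), heading=171, 4 segment(s) drawn

Start position: (0, 0)
Final position: (6.622, 11.988)
Distance = 13.695; >= 1e-6 -> NOT closed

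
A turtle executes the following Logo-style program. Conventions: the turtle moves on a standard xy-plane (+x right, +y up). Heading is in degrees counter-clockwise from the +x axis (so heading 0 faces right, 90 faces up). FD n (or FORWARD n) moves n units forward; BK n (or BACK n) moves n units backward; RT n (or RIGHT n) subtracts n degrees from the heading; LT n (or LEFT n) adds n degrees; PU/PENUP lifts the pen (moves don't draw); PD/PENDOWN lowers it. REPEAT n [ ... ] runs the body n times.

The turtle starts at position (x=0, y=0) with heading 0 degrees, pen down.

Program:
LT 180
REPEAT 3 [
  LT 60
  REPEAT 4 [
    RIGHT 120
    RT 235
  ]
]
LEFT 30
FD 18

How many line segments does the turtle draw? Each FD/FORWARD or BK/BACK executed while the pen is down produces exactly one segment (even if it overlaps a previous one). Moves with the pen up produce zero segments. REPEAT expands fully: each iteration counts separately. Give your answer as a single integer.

Answer: 1

Derivation:
Executing turtle program step by step:
Start: pos=(0,0), heading=0, pen down
LT 180: heading 0 -> 180
REPEAT 3 [
  -- iteration 1/3 --
  LT 60: heading 180 -> 240
  REPEAT 4 [
    -- iteration 1/4 --
    RT 120: heading 240 -> 120
    RT 235: heading 120 -> 245
    -- iteration 2/4 --
    RT 120: heading 245 -> 125
    RT 235: heading 125 -> 250
    -- iteration 3/4 --
    RT 120: heading 250 -> 130
    RT 235: heading 130 -> 255
    -- iteration 4/4 --
    RT 120: heading 255 -> 135
    RT 235: heading 135 -> 260
  ]
  -- iteration 2/3 --
  LT 60: heading 260 -> 320
  REPEAT 4 [
    -- iteration 1/4 --
    RT 120: heading 320 -> 200
    RT 235: heading 200 -> 325
    -- iteration 2/4 --
    RT 120: heading 325 -> 205
    RT 235: heading 205 -> 330
    -- iteration 3/4 --
    RT 120: heading 330 -> 210
    RT 235: heading 210 -> 335
    -- iteration 4/4 --
    RT 120: heading 335 -> 215
    RT 235: heading 215 -> 340
  ]
  -- iteration 3/3 --
  LT 60: heading 340 -> 40
  REPEAT 4 [
    -- iteration 1/4 --
    RT 120: heading 40 -> 280
    RT 235: heading 280 -> 45
    -- iteration 2/4 --
    RT 120: heading 45 -> 285
    RT 235: heading 285 -> 50
    -- iteration 3/4 --
    RT 120: heading 50 -> 290
    RT 235: heading 290 -> 55
    -- iteration 4/4 --
    RT 120: heading 55 -> 295
    RT 235: heading 295 -> 60
  ]
]
LT 30: heading 60 -> 90
FD 18: (0,0) -> (0,18) [heading=90, draw]
Final: pos=(0,18), heading=90, 1 segment(s) drawn
Segments drawn: 1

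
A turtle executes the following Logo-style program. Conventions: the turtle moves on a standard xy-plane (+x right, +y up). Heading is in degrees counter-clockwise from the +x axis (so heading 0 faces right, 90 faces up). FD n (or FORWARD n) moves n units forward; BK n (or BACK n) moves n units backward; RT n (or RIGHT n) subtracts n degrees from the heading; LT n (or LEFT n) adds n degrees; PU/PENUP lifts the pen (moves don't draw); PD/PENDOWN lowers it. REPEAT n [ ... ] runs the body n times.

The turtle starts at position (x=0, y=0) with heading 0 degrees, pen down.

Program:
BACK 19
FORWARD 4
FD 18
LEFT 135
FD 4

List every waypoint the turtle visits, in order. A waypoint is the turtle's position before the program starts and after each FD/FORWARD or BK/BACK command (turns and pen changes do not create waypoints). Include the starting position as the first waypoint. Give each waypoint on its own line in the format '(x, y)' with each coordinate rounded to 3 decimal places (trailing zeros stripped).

Executing turtle program step by step:
Start: pos=(0,0), heading=0, pen down
BK 19: (0,0) -> (-19,0) [heading=0, draw]
FD 4: (-19,0) -> (-15,0) [heading=0, draw]
FD 18: (-15,0) -> (3,0) [heading=0, draw]
LT 135: heading 0 -> 135
FD 4: (3,0) -> (0.172,2.828) [heading=135, draw]
Final: pos=(0.172,2.828), heading=135, 4 segment(s) drawn
Waypoints (5 total):
(0, 0)
(-19, 0)
(-15, 0)
(3, 0)
(0.172, 2.828)

Answer: (0, 0)
(-19, 0)
(-15, 0)
(3, 0)
(0.172, 2.828)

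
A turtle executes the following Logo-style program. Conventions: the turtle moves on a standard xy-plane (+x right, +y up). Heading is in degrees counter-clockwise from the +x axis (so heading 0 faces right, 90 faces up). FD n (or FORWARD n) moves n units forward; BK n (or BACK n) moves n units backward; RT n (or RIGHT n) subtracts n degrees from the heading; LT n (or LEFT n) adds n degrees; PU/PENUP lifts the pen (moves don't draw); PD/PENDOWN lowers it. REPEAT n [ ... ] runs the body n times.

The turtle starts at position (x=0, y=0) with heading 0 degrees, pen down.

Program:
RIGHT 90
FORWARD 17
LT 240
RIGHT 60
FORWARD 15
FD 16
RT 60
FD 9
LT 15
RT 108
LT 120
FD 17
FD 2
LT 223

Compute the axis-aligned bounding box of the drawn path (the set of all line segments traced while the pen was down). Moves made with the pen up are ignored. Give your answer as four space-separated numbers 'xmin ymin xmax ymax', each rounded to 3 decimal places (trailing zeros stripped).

Executing turtle program step by step:
Start: pos=(0,0), heading=0, pen down
RT 90: heading 0 -> 270
FD 17: (0,0) -> (0,-17) [heading=270, draw]
LT 240: heading 270 -> 150
RT 60: heading 150 -> 90
FD 15: (0,-17) -> (0,-2) [heading=90, draw]
FD 16: (0,-2) -> (0,14) [heading=90, draw]
RT 60: heading 90 -> 30
FD 9: (0,14) -> (7.794,18.5) [heading=30, draw]
LT 15: heading 30 -> 45
RT 108: heading 45 -> 297
LT 120: heading 297 -> 57
FD 17: (7.794,18.5) -> (17.053,32.757) [heading=57, draw]
FD 2: (17.053,32.757) -> (18.142,34.435) [heading=57, draw]
LT 223: heading 57 -> 280
Final: pos=(18.142,34.435), heading=280, 6 segment(s) drawn

Segment endpoints: x in {0, 0, 0, 0, 7.794, 17.053, 18.142}, y in {-17, -2, 0, 14, 18.5, 32.757, 34.435}
xmin=0, ymin=-17, xmax=18.142, ymax=34.435

Answer: 0 -17 18.142 34.435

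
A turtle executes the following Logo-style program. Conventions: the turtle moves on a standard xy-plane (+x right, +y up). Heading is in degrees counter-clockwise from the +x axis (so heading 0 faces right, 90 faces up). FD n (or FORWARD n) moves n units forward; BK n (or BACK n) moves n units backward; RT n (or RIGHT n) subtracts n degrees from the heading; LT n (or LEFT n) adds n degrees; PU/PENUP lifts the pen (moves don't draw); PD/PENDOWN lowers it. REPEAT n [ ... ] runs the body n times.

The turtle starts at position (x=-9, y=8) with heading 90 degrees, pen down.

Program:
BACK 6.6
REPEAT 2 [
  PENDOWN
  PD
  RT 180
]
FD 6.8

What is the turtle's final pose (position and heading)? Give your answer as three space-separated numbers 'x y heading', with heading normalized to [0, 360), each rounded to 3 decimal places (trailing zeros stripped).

Executing turtle program step by step:
Start: pos=(-9,8), heading=90, pen down
BK 6.6: (-9,8) -> (-9,1.4) [heading=90, draw]
REPEAT 2 [
  -- iteration 1/2 --
  PD: pen down
  PD: pen down
  RT 180: heading 90 -> 270
  -- iteration 2/2 --
  PD: pen down
  PD: pen down
  RT 180: heading 270 -> 90
]
FD 6.8: (-9,1.4) -> (-9,8.2) [heading=90, draw]
Final: pos=(-9,8.2), heading=90, 2 segment(s) drawn

Answer: -9 8.2 90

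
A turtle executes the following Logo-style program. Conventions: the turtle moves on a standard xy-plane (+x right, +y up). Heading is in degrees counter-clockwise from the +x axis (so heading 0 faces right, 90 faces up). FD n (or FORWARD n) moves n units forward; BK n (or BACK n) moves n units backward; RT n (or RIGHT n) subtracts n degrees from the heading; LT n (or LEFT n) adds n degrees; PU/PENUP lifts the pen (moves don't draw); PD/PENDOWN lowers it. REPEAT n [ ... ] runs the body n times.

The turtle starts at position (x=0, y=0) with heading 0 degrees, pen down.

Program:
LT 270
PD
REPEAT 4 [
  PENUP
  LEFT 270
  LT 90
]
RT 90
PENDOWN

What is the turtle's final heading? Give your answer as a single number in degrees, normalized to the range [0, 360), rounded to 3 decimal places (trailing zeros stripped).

Answer: 180

Derivation:
Executing turtle program step by step:
Start: pos=(0,0), heading=0, pen down
LT 270: heading 0 -> 270
PD: pen down
REPEAT 4 [
  -- iteration 1/4 --
  PU: pen up
  LT 270: heading 270 -> 180
  LT 90: heading 180 -> 270
  -- iteration 2/4 --
  PU: pen up
  LT 270: heading 270 -> 180
  LT 90: heading 180 -> 270
  -- iteration 3/4 --
  PU: pen up
  LT 270: heading 270 -> 180
  LT 90: heading 180 -> 270
  -- iteration 4/4 --
  PU: pen up
  LT 270: heading 270 -> 180
  LT 90: heading 180 -> 270
]
RT 90: heading 270 -> 180
PD: pen down
Final: pos=(0,0), heading=180, 0 segment(s) drawn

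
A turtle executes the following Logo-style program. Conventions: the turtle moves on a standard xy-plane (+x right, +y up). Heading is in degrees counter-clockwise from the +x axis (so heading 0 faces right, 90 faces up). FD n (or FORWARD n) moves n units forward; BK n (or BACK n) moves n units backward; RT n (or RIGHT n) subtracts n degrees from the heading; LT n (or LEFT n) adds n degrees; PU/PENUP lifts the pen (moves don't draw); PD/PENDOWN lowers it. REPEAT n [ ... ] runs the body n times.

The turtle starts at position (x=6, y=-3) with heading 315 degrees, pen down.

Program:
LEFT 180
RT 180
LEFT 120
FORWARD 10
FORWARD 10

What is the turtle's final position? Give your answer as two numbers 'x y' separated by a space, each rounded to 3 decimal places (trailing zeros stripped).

Answer: 11.176 16.319

Derivation:
Executing turtle program step by step:
Start: pos=(6,-3), heading=315, pen down
LT 180: heading 315 -> 135
RT 180: heading 135 -> 315
LT 120: heading 315 -> 75
FD 10: (6,-3) -> (8.588,6.659) [heading=75, draw]
FD 10: (8.588,6.659) -> (11.176,16.319) [heading=75, draw]
Final: pos=(11.176,16.319), heading=75, 2 segment(s) drawn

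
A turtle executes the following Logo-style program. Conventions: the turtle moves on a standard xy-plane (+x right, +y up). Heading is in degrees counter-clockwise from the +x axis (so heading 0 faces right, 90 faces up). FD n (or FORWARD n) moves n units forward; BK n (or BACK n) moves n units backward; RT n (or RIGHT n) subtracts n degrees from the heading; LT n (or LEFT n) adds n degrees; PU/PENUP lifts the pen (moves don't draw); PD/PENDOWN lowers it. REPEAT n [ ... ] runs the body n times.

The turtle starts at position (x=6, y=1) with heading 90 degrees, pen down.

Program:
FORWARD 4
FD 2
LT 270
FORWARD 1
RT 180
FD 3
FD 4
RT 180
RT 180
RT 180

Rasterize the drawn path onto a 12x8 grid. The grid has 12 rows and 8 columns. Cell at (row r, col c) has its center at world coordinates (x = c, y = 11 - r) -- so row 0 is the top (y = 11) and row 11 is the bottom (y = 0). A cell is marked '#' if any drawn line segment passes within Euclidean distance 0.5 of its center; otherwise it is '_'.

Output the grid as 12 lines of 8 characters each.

Segment 0: (6,1) -> (6,5)
Segment 1: (6,5) -> (6,7)
Segment 2: (6,7) -> (7,7)
Segment 3: (7,7) -> (4,7)
Segment 4: (4,7) -> (0,7)

Answer: ________
________
________
________
########
______#_
______#_
______#_
______#_
______#_
______#_
________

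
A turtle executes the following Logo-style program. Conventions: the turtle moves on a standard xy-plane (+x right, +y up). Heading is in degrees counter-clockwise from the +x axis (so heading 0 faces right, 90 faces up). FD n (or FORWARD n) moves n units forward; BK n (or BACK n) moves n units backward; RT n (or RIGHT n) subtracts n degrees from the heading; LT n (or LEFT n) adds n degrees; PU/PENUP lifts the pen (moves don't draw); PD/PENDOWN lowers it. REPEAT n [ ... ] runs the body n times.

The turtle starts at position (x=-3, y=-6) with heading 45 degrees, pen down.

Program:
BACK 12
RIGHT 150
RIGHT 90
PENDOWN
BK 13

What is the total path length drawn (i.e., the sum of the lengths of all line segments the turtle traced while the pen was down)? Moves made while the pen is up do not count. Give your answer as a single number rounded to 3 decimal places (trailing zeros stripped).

Answer: 25

Derivation:
Executing turtle program step by step:
Start: pos=(-3,-6), heading=45, pen down
BK 12: (-3,-6) -> (-11.485,-14.485) [heading=45, draw]
RT 150: heading 45 -> 255
RT 90: heading 255 -> 165
PD: pen down
BK 13: (-11.485,-14.485) -> (1.072,-17.85) [heading=165, draw]
Final: pos=(1.072,-17.85), heading=165, 2 segment(s) drawn

Segment lengths:
  seg 1: (-3,-6) -> (-11.485,-14.485), length = 12
  seg 2: (-11.485,-14.485) -> (1.072,-17.85), length = 13
Total = 25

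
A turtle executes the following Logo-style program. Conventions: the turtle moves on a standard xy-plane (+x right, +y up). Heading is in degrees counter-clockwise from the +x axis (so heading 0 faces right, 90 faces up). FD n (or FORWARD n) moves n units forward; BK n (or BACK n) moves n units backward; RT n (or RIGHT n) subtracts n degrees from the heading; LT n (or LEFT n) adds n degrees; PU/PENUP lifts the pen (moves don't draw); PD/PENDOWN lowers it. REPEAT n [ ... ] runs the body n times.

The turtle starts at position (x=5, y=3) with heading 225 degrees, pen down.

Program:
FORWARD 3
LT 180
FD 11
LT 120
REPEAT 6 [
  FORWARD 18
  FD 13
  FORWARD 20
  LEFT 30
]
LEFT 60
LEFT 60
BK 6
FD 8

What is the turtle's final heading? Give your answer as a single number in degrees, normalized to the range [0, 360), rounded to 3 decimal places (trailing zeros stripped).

Answer: 105

Derivation:
Executing turtle program step by step:
Start: pos=(5,3), heading=225, pen down
FD 3: (5,3) -> (2.879,0.879) [heading=225, draw]
LT 180: heading 225 -> 45
FD 11: (2.879,0.879) -> (10.657,8.657) [heading=45, draw]
LT 120: heading 45 -> 165
REPEAT 6 [
  -- iteration 1/6 --
  FD 18: (10.657,8.657) -> (-6.73,13.316) [heading=165, draw]
  FD 13: (-6.73,13.316) -> (-19.287,16.68) [heading=165, draw]
  FD 20: (-19.287,16.68) -> (-38.605,21.857) [heading=165, draw]
  LT 30: heading 165 -> 195
  -- iteration 2/6 --
  FD 18: (-38.605,21.857) -> (-55.992,17.198) [heading=195, draw]
  FD 13: (-55.992,17.198) -> (-68.549,13.833) [heading=195, draw]
  FD 20: (-68.549,13.833) -> (-87.868,8.657) [heading=195, draw]
  LT 30: heading 195 -> 225
  -- iteration 3/6 --
  FD 18: (-87.868,8.657) -> (-100.596,-4.071) [heading=225, draw]
  FD 13: (-100.596,-4.071) -> (-109.788,-13.263) [heading=225, draw]
  FD 20: (-109.788,-13.263) -> (-123.93,-27.406) [heading=225, draw]
  LT 30: heading 225 -> 255
  -- iteration 4/6 --
  FD 18: (-123.93,-27.406) -> (-128.589,-44.792) [heading=255, draw]
  FD 13: (-128.589,-44.792) -> (-131.953,-57.349) [heading=255, draw]
  FD 20: (-131.953,-57.349) -> (-137.13,-76.668) [heading=255, draw]
  LT 30: heading 255 -> 285
  -- iteration 5/6 --
  FD 18: (-137.13,-76.668) -> (-132.471,-94.054) [heading=285, draw]
  FD 13: (-132.471,-94.054) -> (-129.106,-106.612) [heading=285, draw]
  FD 20: (-129.106,-106.612) -> (-123.93,-125.93) [heading=285, draw]
  LT 30: heading 285 -> 315
  -- iteration 6/6 --
  FD 18: (-123.93,-125.93) -> (-111.202,-138.658) [heading=315, draw]
  FD 13: (-111.202,-138.658) -> (-102.01,-147.85) [heading=315, draw]
  FD 20: (-102.01,-147.85) -> (-87.868,-161.992) [heading=315, draw]
  LT 30: heading 315 -> 345
]
LT 60: heading 345 -> 45
LT 60: heading 45 -> 105
BK 6: (-87.868,-161.992) -> (-86.315,-167.788) [heading=105, draw]
FD 8: (-86.315,-167.788) -> (-88.385,-160.061) [heading=105, draw]
Final: pos=(-88.385,-160.061), heading=105, 22 segment(s) drawn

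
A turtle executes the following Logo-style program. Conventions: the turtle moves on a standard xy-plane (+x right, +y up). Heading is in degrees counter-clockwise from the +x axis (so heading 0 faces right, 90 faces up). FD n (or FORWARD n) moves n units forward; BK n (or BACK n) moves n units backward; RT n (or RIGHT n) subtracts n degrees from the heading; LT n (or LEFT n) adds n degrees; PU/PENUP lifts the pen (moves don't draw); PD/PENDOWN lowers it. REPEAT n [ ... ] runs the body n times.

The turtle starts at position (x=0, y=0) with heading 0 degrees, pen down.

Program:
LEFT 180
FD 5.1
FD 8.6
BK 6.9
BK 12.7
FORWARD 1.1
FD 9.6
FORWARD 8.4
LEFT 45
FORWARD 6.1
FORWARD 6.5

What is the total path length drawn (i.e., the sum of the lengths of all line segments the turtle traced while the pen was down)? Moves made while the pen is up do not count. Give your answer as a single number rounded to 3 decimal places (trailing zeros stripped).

Executing turtle program step by step:
Start: pos=(0,0), heading=0, pen down
LT 180: heading 0 -> 180
FD 5.1: (0,0) -> (-5.1,0) [heading=180, draw]
FD 8.6: (-5.1,0) -> (-13.7,0) [heading=180, draw]
BK 6.9: (-13.7,0) -> (-6.8,0) [heading=180, draw]
BK 12.7: (-6.8,0) -> (5.9,0) [heading=180, draw]
FD 1.1: (5.9,0) -> (4.8,0) [heading=180, draw]
FD 9.6: (4.8,0) -> (-4.8,0) [heading=180, draw]
FD 8.4: (-4.8,0) -> (-13.2,0) [heading=180, draw]
LT 45: heading 180 -> 225
FD 6.1: (-13.2,0) -> (-17.513,-4.313) [heading=225, draw]
FD 6.5: (-17.513,-4.313) -> (-22.11,-8.91) [heading=225, draw]
Final: pos=(-22.11,-8.91), heading=225, 9 segment(s) drawn

Segment lengths:
  seg 1: (0,0) -> (-5.1,0), length = 5.1
  seg 2: (-5.1,0) -> (-13.7,0), length = 8.6
  seg 3: (-13.7,0) -> (-6.8,0), length = 6.9
  seg 4: (-6.8,0) -> (5.9,0), length = 12.7
  seg 5: (5.9,0) -> (4.8,0), length = 1.1
  seg 6: (4.8,0) -> (-4.8,0), length = 9.6
  seg 7: (-4.8,0) -> (-13.2,0), length = 8.4
  seg 8: (-13.2,0) -> (-17.513,-4.313), length = 6.1
  seg 9: (-17.513,-4.313) -> (-22.11,-8.91), length = 6.5
Total = 65

Answer: 65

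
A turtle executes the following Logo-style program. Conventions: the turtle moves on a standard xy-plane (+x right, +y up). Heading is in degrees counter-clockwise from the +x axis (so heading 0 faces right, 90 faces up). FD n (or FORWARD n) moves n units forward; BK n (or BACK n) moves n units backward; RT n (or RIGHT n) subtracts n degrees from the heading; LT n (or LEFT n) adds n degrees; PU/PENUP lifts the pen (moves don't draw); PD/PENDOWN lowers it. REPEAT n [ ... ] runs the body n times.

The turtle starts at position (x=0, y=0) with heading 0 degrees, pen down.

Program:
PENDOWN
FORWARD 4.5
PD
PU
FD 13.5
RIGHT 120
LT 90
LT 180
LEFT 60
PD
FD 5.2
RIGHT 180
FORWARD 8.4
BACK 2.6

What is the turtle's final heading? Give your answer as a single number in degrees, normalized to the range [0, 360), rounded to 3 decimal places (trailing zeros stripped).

Answer: 30

Derivation:
Executing turtle program step by step:
Start: pos=(0,0), heading=0, pen down
PD: pen down
FD 4.5: (0,0) -> (4.5,0) [heading=0, draw]
PD: pen down
PU: pen up
FD 13.5: (4.5,0) -> (18,0) [heading=0, move]
RT 120: heading 0 -> 240
LT 90: heading 240 -> 330
LT 180: heading 330 -> 150
LT 60: heading 150 -> 210
PD: pen down
FD 5.2: (18,0) -> (13.497,-2.6) [heading=210, draw]
RT 180: heading 210 -> 30
FD 8.4: (13.497,-2.6) -> (20.771,1.6) [heading=30, draw]
BK 2.6: (20.771,1.6) -> (18.52,0.3) [heading=30, draw]
Final: pos=(18.52,0.3), heading=30, 4 segment(s) drawn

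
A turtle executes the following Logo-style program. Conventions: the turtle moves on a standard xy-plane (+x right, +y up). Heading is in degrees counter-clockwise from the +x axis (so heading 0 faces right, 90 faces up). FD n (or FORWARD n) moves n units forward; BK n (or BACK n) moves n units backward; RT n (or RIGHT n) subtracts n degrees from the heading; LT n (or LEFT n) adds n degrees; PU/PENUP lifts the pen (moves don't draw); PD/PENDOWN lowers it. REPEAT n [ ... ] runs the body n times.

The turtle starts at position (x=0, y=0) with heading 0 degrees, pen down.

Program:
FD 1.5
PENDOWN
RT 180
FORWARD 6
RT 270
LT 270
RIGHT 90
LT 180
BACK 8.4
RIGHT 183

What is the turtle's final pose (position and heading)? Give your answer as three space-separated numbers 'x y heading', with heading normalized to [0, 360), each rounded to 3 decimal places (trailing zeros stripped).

Answer: -4.5 8.4 87

Derivation:
Executing turtle program step by step:
Start: pos=(0,0), heading=0, pen down
FD 1.5: (0,0) -> (1.5,0) [heading=0, draw]
PD: pen down
RT 180: heading 0 -> 180
FD 6: (1.5,0) -> (-4.5,0) [heading=180, draw]
RT 270: heading 180 -> 270
LT 270: heading 270 -> 180
RT 90: heading 180 -> 90
LT 180: heading 90 -> 270
BK 8.4: (-4.5,0) -> (-4.5,8.4) [heading=270, draw]
RT 183: heading 270 -> 87
Final: pos=(-4.5,8.4), heading=87, 3 segment(s) drawn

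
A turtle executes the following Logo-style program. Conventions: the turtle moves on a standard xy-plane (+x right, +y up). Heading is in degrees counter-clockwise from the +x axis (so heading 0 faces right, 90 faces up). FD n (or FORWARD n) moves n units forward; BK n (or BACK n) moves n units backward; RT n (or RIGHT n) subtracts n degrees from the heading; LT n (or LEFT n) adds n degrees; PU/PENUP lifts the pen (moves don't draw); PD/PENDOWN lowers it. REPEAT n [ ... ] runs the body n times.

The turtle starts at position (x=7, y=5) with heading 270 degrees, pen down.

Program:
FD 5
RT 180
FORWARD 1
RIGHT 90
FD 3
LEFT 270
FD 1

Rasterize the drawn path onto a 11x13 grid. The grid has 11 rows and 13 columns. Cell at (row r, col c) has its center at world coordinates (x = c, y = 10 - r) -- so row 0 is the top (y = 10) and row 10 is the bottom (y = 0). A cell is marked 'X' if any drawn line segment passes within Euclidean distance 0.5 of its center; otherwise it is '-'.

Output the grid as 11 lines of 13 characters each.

Segment 0: (7,5) -> (7,0)
Segment 1: (7,0) -> (7,1)
Segment 2: (7,1) -> (10,1)
Segment 3: (10,1) -> (10,0)

Answer: -------------
-------------
-------------
-------------
-------------
-------X-----
-------X-----
-------X-----
-------X-----
-------XXXX--
-------X--X--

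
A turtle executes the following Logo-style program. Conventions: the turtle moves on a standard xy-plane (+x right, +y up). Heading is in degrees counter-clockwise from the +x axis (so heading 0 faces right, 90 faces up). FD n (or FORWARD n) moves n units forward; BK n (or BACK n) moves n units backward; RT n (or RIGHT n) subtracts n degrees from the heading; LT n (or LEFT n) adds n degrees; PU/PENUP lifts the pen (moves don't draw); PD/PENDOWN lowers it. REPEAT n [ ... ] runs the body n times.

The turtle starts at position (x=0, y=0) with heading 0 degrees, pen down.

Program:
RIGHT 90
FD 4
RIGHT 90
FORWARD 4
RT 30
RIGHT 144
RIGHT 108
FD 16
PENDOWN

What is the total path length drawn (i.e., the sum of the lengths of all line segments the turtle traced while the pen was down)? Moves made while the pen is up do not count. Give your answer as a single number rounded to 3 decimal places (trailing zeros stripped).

Answer: 24

Derivation:
Executing turtle program step by step:
Start: pos=(0,0), heading=0, pen down
RT 90: heading 0 -> 270
FD 4: (0,0) -> (0,-4) [heading=270, draw]
RT 90: heading 270 -> 180
FD 4: (0,-4) -> (-4,-4) [heading=180, draw]
RT 30: heading 180 -> 150
RT 144: heading 150 -> 6
RT 108: heading 6 -> 258
FD 16: (-4,-4) -> (-7.327,-19.65) [heading=258, draw]
PD: pen down
Final: pos=(-7.327,-19.65), heading=258, 3 segment(s) drawn

Segment lengths:
  seg 1: (0,0) -> (0,-4), length = 4
  seg 2: (0,-4) -> (-4,-4), length = 4
  seg 3: (-4,-4) -> (-7.327,-19.65), length = 16
Total = 24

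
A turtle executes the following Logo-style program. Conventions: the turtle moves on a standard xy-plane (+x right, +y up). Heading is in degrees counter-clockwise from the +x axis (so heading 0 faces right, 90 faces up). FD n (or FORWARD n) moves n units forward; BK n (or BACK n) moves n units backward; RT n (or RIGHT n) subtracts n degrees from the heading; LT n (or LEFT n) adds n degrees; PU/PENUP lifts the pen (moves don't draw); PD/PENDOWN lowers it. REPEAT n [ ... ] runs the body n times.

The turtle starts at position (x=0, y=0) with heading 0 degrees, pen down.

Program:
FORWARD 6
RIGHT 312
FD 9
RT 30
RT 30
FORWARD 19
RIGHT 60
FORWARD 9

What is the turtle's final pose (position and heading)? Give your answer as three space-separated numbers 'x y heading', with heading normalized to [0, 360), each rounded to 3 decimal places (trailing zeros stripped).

Executing turtle program step by step:
Start: pos=(0,0), heading=0, pen down
FD 6: (0,0) -> (6,0) [heading=0, draw]
RT 312: heading 0 -> 48
FD 9: (6,0) -> (12.022,6.688) [heading=48, draw]
RT 30: heading 48 -> 18
RT 30: heading 18 -> 348
FD 19: (12.022,6.688) -> (30.607,2.738) [heading=348, draw]
RT 60: heading 348 -> 288
FD 9: (30.607,2.738) -> (33.388,-5.822) [heading=288, draw]
Final: pos=(33.388,-5.822), heading=288, 4 segment(s) drawn

Answer: 33.388 -5.822 288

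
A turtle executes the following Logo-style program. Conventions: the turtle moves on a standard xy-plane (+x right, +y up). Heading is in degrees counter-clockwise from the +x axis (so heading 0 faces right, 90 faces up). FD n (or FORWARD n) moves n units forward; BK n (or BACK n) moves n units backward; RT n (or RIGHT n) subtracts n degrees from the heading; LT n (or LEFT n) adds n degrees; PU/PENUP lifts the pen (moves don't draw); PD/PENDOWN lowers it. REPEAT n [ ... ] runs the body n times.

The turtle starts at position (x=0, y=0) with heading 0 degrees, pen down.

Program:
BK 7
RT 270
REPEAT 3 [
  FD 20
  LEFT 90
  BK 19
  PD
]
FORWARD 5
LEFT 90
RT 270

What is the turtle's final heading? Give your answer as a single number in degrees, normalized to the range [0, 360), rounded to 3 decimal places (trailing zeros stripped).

Answer: 180

Derivation:
Executing turtle program step by step:
Start: pos=(0,0), heading=0, pen down
BK 7: (0,0) -> (-7,0) [heading=0, draw]
RT 270: heading 0 -> 90
REPEAT 3 [
  -- iteration 1/3 --
  FD 20: (-7,0) -> (-7,20) [heading=90, draw]
  LT 90: heading 90 -> 180
  BK 19: (-7,20) -> (12,20) [heading=180, draw]
  PD: pen down
  -- iteration 2/3 --
  FD 20: (12,20) -> (-8,20) [heading=180, draw]
  LT 90: heading 180 -> 270
  BK 19: (-8,20) -> (-8,39) [heading=270, draw]
  PD: pen down
  -- iteration 3/3 --
  FD 20: (-8,39) -> (-8,19) [heading=270, draw]
  LT 90: heading 270 -> 0
  BK 19: (-8,19) -> (-27,19) [heading=0, draw]
  PD: pen down
]
FD 5: (-27,19) -> (-22,19) [heading=0, draw]
LT 90: heading 0 -> 90
RT 270: heading 90 -> 180
Final: pos=(-22,19), heading=180, 8 segment(s) drawn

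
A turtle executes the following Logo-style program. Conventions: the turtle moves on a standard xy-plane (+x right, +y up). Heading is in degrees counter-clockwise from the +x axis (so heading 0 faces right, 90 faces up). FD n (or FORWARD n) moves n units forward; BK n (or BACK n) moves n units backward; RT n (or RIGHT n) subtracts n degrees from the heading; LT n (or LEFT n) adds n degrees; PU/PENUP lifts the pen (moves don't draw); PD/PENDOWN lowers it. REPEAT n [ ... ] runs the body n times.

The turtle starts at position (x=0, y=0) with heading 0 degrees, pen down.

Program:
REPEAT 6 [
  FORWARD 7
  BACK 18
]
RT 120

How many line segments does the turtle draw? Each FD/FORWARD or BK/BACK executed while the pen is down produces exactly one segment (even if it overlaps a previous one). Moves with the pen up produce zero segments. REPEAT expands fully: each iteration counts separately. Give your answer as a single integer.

Answer: 12

Derivation:
Executing turtle program step by step:
Start: pos=(0,0), heading=0, pen down
REPEAT 6 [
  -- iteration 1/6 --
  FD 7: (0,0) -> (7,0) [heading=0, draw]
  BK 18: (7,0) -> (-11,0) [heading=0, draw]
  -- iteration 2/6 --
  FD 7: (-11,0) -> (-4,0) [heading=0, draw]
  BK 18: (-4,0) -> (-22,0) [heading=0, draw]
  -- iteration 3/6 --
  FD 7: (-22,0) -> (-15,0) [heading=0, draw]
  BK 18: (-15,0) -> (-33,0) [heading=0, draw]
  -- iteration 4/6 --
  FD 7: (-33,0) -> (-26,0) [heading=0, draw]
  BK 18: (-26,0) -> (-44,0) [heading=0, draw]
  -- iteration 5/6 --
  FD 7: (-44,0) -> (-37,0) [heading=0, draw]
  BK 18: (-37,0) -> (-55,0) [heading=0, draw]
  -- iteration 6/6 --
  FD 7: (-55,0) -> (-48,0) [heading=0, draw]
  BK 18: (-48,0) -> (-66,0) [heading=0, draw]
]
RT 120: heading 0 -> 240
Final: pos=(-66,0), heading=240, 12 segment(s) drawn
Segments drawn: 12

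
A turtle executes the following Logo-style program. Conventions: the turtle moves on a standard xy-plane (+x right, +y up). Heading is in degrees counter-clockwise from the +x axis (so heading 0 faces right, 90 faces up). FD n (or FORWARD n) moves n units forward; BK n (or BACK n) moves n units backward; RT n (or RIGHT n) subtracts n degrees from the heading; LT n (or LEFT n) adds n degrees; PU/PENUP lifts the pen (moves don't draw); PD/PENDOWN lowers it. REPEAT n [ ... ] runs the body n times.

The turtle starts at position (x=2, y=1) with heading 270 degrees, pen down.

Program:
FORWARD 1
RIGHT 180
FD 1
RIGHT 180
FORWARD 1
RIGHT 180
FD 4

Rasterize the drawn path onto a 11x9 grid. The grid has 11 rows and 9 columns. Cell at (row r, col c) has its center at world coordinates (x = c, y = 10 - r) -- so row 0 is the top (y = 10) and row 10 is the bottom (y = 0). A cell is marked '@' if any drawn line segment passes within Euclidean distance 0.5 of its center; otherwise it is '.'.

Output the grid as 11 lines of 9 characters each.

Answer: .........
.........
.........
.........
.........
.........
..@......
..@......
..@......
..@......
..@......

Derivation:
Segment 0: (2,1) -> (2,0)
Segment 1: (2,0) -> (2,1)
Segment 2: (2,1) -> (2,0)
Segment 3: (2,0) -> (2,4)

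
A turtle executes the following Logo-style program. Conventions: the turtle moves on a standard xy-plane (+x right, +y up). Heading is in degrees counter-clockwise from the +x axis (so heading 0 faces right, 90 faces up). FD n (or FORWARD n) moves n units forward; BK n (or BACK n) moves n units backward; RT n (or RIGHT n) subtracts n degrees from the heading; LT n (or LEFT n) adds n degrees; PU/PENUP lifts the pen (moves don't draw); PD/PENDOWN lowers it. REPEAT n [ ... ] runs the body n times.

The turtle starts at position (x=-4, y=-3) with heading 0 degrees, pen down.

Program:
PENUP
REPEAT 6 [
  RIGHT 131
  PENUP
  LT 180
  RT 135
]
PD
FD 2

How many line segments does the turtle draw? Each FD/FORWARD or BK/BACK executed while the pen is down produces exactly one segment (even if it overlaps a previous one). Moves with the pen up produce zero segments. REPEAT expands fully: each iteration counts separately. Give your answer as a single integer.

Answer: 1

Derivation:
Executing turtle program step by step:
Start: pos=(-4,-3), heading=0, pen down
PU: pen up
REPEAT 6 [
  -- iteration 1/6 --
  RT 131: heading 0 -> 229
  PU: pen up
  LT 180: heading 229 -> 49
  RT 135: heading 49 -> 274
  -- iteration 2/6 --
  RT 131: heading 274 -> 143
  PU: pen up
  LT 180: heading 143 -> 323
  RT 135: heading 323 -> 188
  -- iteration 3/6 --
  RT 131: heading 188 -> 57
  PU: pen up
  LT 180: heading 57 -> 237
  RT 135: heading 237 -> 102
  -- iteration 4/6 --
  RT 131: heading 102 -> 331
  PU: pen up
  LT 180: heading 331 -> 151
  RT 135: heading 151 -> 16
  -- iteration 5/6 --
  RT 131: heading 16 -> 245
  PU: pen up
  LT 180: heading 245 -> 65
  RT 135: heading 65 -> 290
  -- iteration 6/6 --
  RT 131: heading 290 -> 159
  PU: pen up
  LT 180: heading 159 -> 339
  RT 135: heading 339 -> 204
]
PD: pen down
FD 2: (-4,-3) -> (-5.827,-3.813) [heading=204, draw]
Final: pos=(-5.827,-3.813), heading=204, 1 segment(s) drawn
Segments drawn: 1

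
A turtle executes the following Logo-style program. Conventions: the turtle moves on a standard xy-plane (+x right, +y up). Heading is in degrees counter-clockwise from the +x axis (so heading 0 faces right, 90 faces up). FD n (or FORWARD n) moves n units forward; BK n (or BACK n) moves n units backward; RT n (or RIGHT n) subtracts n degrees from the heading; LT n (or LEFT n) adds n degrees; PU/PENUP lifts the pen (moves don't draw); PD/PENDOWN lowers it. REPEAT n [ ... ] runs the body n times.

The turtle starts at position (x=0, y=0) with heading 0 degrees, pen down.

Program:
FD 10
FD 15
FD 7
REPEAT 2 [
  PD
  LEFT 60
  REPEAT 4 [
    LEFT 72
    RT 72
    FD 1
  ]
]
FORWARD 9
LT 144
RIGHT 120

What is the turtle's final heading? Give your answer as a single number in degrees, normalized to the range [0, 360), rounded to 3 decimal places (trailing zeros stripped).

Executing turtle program step by step:
Start: pos=(0,0), heading=0, pen down
FD 10: (0,0) -> (10,0) [heading=0, draw]
FD 15: (10,0) -> (25,0) [heading=0, draw]
FD 7: (25,0) -> (32,0) [heading=0, draw]
REPEAT 2 [
  -- iteration 1/2 --
  PD: pen down
  LT 60: heading 0 -> 60
  REPEAT 4 [
    -- iteration 1/4 --
    LT 72: heading 60 -> 132
    RT 72: heading 132 -> 60
    FD 1: (32,0) -> (32.5,0.866) [heading=60, draw]
    -- iteration 2/4 --
    LT 72: heading 60 -> 132
    RT 72: heading 132 -> 60
    FD 1: (32.5,0.866) -> (33,1.732) [heading=60, draw]
    -- iteration 3/4 --
    LT 72: heading 60 -> 132
    RT 72: heading 132 -> 60
    FD 1: (33,1.732) -> (33.5,2.598) [heading=60, draw]
    -- iteration 4/4 --
    LT 72: heading 60 -> 132
    RT 72: heading 132 -> 60
    FD 1: (33.5,2.598) -> (34,3.464) [heading=60, draw]
  ]
  -- iteration 2/2 --
  PD: pen down
  LT 60: heading 60 -> 120
  REPEAT 4 [
    -- iteration 1/4 --
    LT 72: heading 120 -> 192
    RT 72: heading 192 -> 120
    FD 1: (34,3.464) -> (33.5,4.33) [heading=120, draw]
    -- iteration 2/4 --
    LT 72: heading 120 -> 192
    RT 72: heading 192 -> 120
    FD 1: (33.5,4.33) -> (33,5.196) [heading=120, draw]
    -- iteration 3/4 --
    LT 72: heading 120 -> 192
    RT 72: heading 192 -> 120
    FD 1: (33,5.196) -> (32.5,6.062) [heading=120, draw]
    -- iteration 4/4 --
    LT 72: heading 120 -> 192
    RT 72: heading 192 -> 120
    FD 1: (32.5,6.062) -> (32,6.928) [heading=120, draw]
  ]
]
FD 9: (32,6.928) -> (27.5,14.722) [heading=120, draw]
LT 144: heading 120 -> 264
RT 120: heading 264 -> 144
Final: pos=(27.5,14.722), heading=144, 12 segment(s) drawn

Answer: 144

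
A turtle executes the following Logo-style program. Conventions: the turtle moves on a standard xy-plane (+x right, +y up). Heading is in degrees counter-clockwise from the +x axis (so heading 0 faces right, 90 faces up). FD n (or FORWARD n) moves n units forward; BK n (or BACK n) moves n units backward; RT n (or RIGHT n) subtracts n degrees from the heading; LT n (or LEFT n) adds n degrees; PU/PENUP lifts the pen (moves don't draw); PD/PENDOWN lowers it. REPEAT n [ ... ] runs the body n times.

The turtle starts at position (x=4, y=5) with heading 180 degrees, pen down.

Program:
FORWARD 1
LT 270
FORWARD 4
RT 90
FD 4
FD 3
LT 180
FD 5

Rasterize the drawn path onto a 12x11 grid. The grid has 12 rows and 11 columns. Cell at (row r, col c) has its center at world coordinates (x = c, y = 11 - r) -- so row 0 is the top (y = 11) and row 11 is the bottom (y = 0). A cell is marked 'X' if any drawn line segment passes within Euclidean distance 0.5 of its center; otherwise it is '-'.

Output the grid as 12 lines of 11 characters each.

Answer: -----------
-----------
---XXXXXXXX
---X-------
---X-------
---X-------
---XX------
-----------
-----------
-----------
-----------
-----------

Derivation:
Segment 0: (4,5) -> (3,5)
Segment 1: (3,5) -> (3,9)
Segment 2: (3,9) -> (7,9)
Segment 3: (7,9) -> (10,9)
Segment 4: (10,9) -> (5,9)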